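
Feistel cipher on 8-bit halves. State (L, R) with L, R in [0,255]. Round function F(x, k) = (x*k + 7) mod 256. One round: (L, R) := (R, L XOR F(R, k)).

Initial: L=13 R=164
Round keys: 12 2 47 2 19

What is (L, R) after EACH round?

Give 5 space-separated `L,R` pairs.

Answer: 164,186 186,223 223,66 66,84 84,1

Derivation:
Round 1 (k=12): L=164 R=186
Round 2 (k=2): L=186 R=223
Round 3 (k=47): L=223 R=66
Round 4 (k=2): L=66 R=84
Round 5 (k=19): L=84 R=1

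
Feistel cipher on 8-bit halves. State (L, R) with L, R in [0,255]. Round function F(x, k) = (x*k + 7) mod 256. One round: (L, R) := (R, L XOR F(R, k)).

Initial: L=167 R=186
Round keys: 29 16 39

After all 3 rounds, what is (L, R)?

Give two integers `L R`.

Round 1 (k=29): L=186 R=190
Round 2 (k=16): L=190 R=93
Round 3 (k=39): L=93 R=140

Answer: 93 140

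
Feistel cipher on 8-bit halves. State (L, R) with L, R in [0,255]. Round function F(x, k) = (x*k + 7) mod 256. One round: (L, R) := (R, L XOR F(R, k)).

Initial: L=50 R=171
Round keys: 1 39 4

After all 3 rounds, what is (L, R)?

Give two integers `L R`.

Answer: 44 55

Derivation:
Round 1 (k=1): L=171 R=128
Round 2 (k=39): L=128 R=44
Round 3 (k=4): L=44 R=55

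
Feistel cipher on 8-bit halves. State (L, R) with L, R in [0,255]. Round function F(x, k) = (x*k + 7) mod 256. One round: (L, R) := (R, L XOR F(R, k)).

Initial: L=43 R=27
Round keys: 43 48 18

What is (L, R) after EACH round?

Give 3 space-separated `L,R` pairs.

Answer: 27,187 187,12 12,100

Derivation:
Round 1 (k=43): L=27 R=187
Round 2 (k=48): L=187 R=12
Round 3 (k=18): L=12 R=100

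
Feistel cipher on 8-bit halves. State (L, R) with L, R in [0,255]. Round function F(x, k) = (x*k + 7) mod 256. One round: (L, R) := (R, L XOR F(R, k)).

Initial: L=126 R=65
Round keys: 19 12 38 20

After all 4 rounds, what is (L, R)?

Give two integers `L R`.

Round 1 (k=19): L=65 R=164
Round 2 (k=12): L=164 R=246
Round 3 (k=38): L=246 R=47
Round 4 (k=20): L=47 R=69

Answer: 47 69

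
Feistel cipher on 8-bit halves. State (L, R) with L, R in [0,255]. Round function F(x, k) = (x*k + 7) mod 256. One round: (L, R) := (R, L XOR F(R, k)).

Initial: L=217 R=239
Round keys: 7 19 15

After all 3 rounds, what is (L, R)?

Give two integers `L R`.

Round 1 (k=7): L=239 R=73
Round 2 (k=19): L=73 R=157
Round 3 (k=15): L=157 R=115

Answer: 157 115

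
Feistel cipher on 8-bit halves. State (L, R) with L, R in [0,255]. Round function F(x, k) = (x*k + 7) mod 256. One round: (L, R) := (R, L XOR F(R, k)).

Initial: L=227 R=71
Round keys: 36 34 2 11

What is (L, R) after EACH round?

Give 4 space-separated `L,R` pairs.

Round 1 (k=36): L=71 R=224
Round 2 (k=34): L=224 R=128
Round 3 (k=2): L=128 R=231
Round 4 (k=11): L=231 R=116

Answer: 71,224 224,128 128,231 231,116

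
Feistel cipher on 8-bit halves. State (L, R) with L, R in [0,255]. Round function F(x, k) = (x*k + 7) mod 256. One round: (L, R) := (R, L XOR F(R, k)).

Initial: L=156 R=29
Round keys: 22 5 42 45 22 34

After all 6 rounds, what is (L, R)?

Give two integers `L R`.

Answer: 51 139

Derivation:
Round 1 (k=22): L=29 R=25
Round 2 (k=5): L=25 R=153
Round 3 (k=42): L=153 R=56
Round 4 (k=45): L=56 R=70
Round 5 (k=22): L=70 R=51
Round 6 (k=34): L=51 R=139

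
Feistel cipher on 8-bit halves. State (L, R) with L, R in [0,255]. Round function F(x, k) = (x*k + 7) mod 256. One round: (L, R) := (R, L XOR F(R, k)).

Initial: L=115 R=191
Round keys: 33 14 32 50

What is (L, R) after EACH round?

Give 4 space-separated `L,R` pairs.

Round 1 (k=33): L=191 R=213
Round 2 (k=14): L=213 R=18
Round 3 (k=32): L=18 R=146
Round 4 (k=50): L=146 R=153

Answer: 191,213 213,18 18,146 146,153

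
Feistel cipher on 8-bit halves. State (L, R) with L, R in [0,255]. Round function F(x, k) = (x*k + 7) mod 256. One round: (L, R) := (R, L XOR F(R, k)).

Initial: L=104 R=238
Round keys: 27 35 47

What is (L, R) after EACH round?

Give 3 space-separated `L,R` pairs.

Round 1 (k=27): L=238 R=73
Round 2 (k=35): L=73 R=236
Round 3 (k=47): L=236 R=18

Answer: 238,73 73,236 236,18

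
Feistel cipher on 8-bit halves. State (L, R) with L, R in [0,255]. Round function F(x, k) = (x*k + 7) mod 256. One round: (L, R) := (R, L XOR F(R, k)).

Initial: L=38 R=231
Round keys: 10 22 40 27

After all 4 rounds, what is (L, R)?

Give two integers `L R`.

Answer: 156 37

Derivation:
Round 1 (k=10): L=231 R=43
Round 2 (k=22): L=43 R=94
Round 3 (k=40): L=94 R=156
Round 4 (k=27): L=156 R=37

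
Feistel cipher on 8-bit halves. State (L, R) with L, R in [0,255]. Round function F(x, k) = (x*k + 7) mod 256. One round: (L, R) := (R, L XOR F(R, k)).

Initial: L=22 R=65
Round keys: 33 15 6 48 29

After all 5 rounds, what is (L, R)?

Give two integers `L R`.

Round 1 (k=33): L=65 R=126
Round 2 (k=15): L=126 R=40
Round 3 (k=6): L=40 R=137
Round 4 (k=48): L=137 R=159
Round 5 (k=29): L=159 R=131

Answer: 159 131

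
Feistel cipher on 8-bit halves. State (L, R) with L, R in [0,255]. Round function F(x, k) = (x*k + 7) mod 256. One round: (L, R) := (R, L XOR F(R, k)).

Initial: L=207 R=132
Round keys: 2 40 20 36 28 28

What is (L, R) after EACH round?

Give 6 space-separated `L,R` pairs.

Answer: 132,192 192,131 131,131 131,240 240,196 196,135

Derivation:
Round 1 (k=2): L=132 R=192
Round 2 (k=40): L=192 R=131
Round 3 (k=20): L=131 R=131
Round 4 (k=36): L=131 R=240
Round 5 (k=28): L=240 R=196
Round 6 (k=28): L=196 R=135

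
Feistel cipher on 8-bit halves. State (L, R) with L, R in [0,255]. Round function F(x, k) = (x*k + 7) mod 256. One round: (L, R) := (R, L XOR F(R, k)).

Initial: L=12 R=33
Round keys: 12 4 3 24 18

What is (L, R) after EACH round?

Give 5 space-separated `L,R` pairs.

Round 1 (k=12): L=33 R=159
Round 2 (k=4): L=159 R=162
Round 3 (k=3): L=162 R=114
Round 4 (k=24): L=114 R=21
Round 5 (k=18): L=21 R=243

Answer: 33,159 159,162 162,114 114,21 21,243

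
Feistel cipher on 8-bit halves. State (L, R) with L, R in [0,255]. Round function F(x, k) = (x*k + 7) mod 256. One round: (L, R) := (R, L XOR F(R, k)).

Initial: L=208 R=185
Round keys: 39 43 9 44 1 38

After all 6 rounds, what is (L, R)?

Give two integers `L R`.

Answer: 27 106

Derivation:
Round 1 (k=39): L=185 R=230
Round 2 (k=43): L=230 R=16
Round 3 (k=9): L=16 R=113
Round 4 (k=44): L=113 R=99
Round 5 (k=1): L=99 R=27
Round 6 (k=38): L=27 R=106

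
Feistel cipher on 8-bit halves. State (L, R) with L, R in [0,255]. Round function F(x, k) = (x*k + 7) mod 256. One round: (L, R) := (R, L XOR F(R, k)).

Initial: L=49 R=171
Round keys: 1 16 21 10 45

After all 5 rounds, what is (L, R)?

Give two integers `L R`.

Round 1 (k=1): L=171 R=131
Round 2 (k=16): L=131 R=156
Round 3 (k=21): L=156 R=80
Round 4 (k=10): L=80 R=187
Round 5 (k=45): L=187 R=182

Answer: 187 182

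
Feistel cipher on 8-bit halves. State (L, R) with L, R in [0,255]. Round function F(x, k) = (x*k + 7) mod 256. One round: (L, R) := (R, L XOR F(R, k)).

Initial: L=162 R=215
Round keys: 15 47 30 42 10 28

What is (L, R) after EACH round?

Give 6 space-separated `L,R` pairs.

Answer: 215,2 2,178 178,225 225,67 67,68 68,52

Derivation:
Round 1 (k=15): L=215 R=2
Round 2 (k=47): L=2 R=178
Round 3 (k=30): L=178 R=225
Round 4 (k=42): L=225 R=67
Round 5 (k=10): L=67 R=68
Round 6 (k=28): L=68 R=52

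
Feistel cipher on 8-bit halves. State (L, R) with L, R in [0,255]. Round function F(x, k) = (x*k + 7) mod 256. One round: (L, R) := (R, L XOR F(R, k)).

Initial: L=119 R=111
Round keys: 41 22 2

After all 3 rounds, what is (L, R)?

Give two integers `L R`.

Round 1 (k=41): L=111 R=185
Round 2 (k=22): L=185 R=130
Round 3 (k=2): L=130 R=178

Answer: 130 178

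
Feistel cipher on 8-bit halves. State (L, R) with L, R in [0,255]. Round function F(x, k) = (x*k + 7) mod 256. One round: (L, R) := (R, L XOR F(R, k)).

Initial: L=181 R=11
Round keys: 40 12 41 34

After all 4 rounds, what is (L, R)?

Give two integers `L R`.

Answer: 145 61

Derivation:
Round 1 (k=40): L=11 R=10
Round 2 (k=12): L=10 R=116
Round 3 (k=41): L=116 R=145
Round 4 (k=34): L=145 R=61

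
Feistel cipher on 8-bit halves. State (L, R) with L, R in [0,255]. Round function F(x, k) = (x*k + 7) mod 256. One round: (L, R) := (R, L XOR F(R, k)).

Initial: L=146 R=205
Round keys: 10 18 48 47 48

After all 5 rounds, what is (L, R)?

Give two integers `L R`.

Round 1 (k=10): L=205 R=155
Round 2 (k=18): L=155 R=32
Round 3 (k=48): L=32 R=156
Round 4 (k=47): L=156 R=139
Round 5 (k=48): L=139 R=139

Answer: 139 139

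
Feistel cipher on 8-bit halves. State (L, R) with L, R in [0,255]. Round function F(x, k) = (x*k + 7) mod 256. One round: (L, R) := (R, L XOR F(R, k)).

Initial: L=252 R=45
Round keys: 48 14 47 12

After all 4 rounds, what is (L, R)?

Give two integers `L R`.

Round 1 (k=48): L=45 R=139
Round 2 (k=14): L=139 R=140
Round 3 (k=47): L=140 R=48
Round 4 (k=12): L=48 R=203

Answer: 48 203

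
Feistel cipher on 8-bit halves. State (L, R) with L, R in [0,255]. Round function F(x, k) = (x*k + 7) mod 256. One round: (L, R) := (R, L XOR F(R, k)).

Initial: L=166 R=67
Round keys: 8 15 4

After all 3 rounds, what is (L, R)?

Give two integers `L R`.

Answer: 157 194

Derivation:
Round 1 (k=8): L=67 R=185
Round 2 (k=15): L=185 R=157
Round 3 (k=4): L=157 R=194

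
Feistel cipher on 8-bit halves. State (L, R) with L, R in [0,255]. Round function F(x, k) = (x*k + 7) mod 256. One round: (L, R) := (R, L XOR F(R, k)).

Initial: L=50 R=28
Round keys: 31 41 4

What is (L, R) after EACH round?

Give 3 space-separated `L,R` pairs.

Answer: 28,89 89,84 84,14

Derivation:
Round 1 (k=31): L=28 R=89
Round 2 (k=41): L=89 R=84
Round 3 (k=4): L=84 R=14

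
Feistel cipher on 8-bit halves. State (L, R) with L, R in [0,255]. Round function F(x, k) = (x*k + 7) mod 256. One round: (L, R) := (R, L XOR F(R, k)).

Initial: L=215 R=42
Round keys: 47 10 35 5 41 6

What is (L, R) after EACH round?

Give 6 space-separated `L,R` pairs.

Round 1 (k=47): L=42 R=106
Round 2 (k=10): L=106 R=1
Round 3 (k=35): L=1 R=64
Round 4 (k=5): L=64 R=70
Round 5 (k=41): L=70 R=125
Round 6 (k=6): L=125 R=179

Answer: 42,106 106,1 1,64 64,70 70,125 125,179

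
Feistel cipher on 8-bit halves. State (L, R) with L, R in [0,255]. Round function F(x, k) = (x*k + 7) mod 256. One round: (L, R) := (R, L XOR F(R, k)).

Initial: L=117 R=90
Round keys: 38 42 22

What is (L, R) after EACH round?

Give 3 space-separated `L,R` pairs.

Round 1 (k=38): L=90 R=22
Round 2 (k=42): L=22 R=249
Round 3 (k=22): L=249 R=123

Answer: 90,22 22,249 249,123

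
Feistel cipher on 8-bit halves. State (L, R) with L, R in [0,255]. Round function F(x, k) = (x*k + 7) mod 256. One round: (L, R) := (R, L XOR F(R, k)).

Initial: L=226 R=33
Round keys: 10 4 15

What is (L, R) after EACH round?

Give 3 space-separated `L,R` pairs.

Round 1 (k=10): L=33 R=179
Round 2 (k=4): L=179 R=242
Round 3 (k=15): L=242 R=134

Answer: 33,179 179,242 242,134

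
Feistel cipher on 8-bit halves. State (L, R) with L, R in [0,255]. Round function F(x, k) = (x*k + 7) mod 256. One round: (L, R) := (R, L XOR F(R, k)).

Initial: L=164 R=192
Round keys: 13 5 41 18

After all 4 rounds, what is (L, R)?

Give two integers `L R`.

Round 1 (k=13): L=192 R=99
Round 2 (k=5): L=99 R=54
Round 3 (k=41): L=54 R=206
Round 4 (k=18): L=206 R=181

Answer: 206 181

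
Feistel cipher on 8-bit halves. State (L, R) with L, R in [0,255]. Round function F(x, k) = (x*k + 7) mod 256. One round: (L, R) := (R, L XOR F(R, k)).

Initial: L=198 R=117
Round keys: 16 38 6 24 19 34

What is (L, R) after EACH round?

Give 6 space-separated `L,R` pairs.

Round 1 (k=16): L=117 R=145
Round 2 (k=38): L=145 R=248
Round 3 (k=6): L=248 R=70
Round 4 (k=24): L=70 R=111
Round 5 (k=19): L=111 R=2
Round 6 (k=34): L=2 R=36

Answer: 117,145 145,248 248,70 70,111 111,2 2,36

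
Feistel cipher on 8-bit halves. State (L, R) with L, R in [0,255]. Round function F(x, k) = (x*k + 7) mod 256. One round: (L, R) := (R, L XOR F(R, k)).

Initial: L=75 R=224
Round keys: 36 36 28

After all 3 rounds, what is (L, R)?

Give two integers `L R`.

Round 1 (k=36): L=224 R=204
Round 2 (k=36): L=204 R=87
Round 3 (k=28): L=87 R=71

Answer: 87 71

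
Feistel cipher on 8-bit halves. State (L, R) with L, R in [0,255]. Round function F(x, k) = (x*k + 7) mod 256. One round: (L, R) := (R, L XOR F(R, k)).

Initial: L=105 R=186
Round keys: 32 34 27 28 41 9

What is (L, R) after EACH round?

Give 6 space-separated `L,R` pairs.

Round 1 (k=32): L=186 R=46
Round 2 (k=34): L=46 R=153
Round 3 (k=27): L=153 R=4
Round 4 (k=28): L=4 R=238
Round 5 (k=41): L=238 R=33
Round 6 (k=9): L=33 R=222

Answer: 186,46 46,153 153,4 4,238 238,33 33,222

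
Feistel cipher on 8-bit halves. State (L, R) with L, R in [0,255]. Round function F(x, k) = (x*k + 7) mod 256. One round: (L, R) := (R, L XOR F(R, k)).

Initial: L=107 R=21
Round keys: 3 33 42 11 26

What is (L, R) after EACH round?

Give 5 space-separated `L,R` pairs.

Answer: 21,45 45,193 193,156 156,122 122,247

Derivation:
Round 1 (k=3): L=21 R=45
Round 2 (k=33): L=45 R=193
Round 3 (k=42): L=193 R=156
Round 4 (k=11): L=156 R=122
Round 5 (k=26): L=122 R=247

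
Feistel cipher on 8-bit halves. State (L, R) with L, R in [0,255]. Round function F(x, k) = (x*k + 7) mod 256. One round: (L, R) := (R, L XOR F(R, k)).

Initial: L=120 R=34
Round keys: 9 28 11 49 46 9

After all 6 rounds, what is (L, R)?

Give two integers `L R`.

Round 1 (k=9): L=34 R=65
Round 2 (k=28): L=65 R=1
Round 3 (k=11): L=1 R=83
Round 4 (k=49): L=83 R=235
Round 5 (k=46): L=235 R=18
Round 6 (k=9): L=18 R=66

Answer: 18 66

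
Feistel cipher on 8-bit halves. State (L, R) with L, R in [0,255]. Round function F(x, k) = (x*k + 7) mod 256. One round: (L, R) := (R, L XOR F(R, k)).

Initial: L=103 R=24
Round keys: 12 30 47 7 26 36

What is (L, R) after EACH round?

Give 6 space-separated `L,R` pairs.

Answer: 24,64 64,159 159,120 120,208 208,95 95,179

Derivation:
Round 1 (k=12): L=24 R=64
Round 2 (k=30): L=64 R=159
Round 3 (k=47): L=159 R=120
Round 4 (k=7): L=120 R=208
Round 5 (k=26): L=208 R=95
Round 6 (k=36): L=95 R=179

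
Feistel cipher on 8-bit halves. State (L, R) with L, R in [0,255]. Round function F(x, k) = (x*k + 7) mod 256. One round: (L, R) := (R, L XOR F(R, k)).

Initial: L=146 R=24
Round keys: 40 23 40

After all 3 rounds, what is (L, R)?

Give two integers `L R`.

Answer: 178 130

Derivation:
Round 1 (k=40): L=24 R=85
Round 2 (k=23): L=85 R=178
Round 3 (k=40): L=178 R=130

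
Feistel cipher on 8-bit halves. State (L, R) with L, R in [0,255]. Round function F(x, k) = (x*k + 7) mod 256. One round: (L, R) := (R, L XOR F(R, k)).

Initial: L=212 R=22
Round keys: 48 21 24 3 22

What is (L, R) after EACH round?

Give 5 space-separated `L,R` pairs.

Round 1 (k=48): L=22 R=243
Round 2 (k=21): L=243 R=224
Round 3 (k=24): L=224 R=244
Round 4 (k=3): L=244 R=3
Round 5 (k=22): L=3 R=189

Answer: 22,243 243,224 224,244 244,3 3,189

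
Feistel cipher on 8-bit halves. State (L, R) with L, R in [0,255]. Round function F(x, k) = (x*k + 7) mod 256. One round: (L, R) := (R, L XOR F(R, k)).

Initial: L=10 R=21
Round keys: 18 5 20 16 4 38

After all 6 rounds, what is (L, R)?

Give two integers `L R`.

Answer: 95 13

Derivation:
Round 1 (k=18): L=21 R=139
Round 2 (k=5): L=139 R=171
Round 3 (k=20): L=171 R=232
Round 4 (k=16): L=232 R=44
Round 5 (k=4): L=44 R=95
Round 6 (k=38): L=95 R=13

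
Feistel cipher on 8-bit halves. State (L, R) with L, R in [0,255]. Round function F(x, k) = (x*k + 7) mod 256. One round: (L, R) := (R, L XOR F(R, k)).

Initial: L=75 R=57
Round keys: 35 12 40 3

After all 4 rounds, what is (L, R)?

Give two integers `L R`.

Round 1 (k=35): L=57 R=153
Round 2 (k=12): L=153 R=10
Round 3 (k=40): L=10 R=14
Round 4 (k=3): L=14 R=59

Answer: 14 59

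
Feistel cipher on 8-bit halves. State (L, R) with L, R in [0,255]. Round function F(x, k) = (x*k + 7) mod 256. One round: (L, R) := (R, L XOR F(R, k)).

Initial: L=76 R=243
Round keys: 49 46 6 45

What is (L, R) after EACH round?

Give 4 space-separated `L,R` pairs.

Answer: 243,198 198,104 104,177 177,76

Derivation:
Round 1 (k=49): L=243 R=198
Round 2 (k=46): L=198 R=104
Round 3 (k=6): L=104 R=177
Round 4 (k=45): L=177 R=76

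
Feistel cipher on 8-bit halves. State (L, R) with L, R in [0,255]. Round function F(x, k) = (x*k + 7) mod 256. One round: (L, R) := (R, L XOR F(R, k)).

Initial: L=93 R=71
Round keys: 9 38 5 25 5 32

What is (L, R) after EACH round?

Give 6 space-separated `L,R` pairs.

Answer: 71,219 219,206 206,214 214,35 35,96 96,36

Derivation:
Round 1 (k=9): L=71 R=219
Round 2 (k=38): L=219 R=206
Round 3 (k=5): L=206 R=214
Round 4 (k=25): L=214 R=35
Round 5 (k=5): L=35 R=96
Round 6 (k=32): L=96 R=36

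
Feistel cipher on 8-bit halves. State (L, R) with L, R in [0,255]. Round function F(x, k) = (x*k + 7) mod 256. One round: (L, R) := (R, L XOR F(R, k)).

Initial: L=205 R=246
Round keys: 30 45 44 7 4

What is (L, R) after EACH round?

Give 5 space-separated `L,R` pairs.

Answer: 246,22 22,19 19,93 93,129 129,86

Derivation:
Round 1 (k=30): L=246 R=22
Round 2 (k=45): L=22 R=19
Round 3 (k=44): L=19 R=93
Round 4 (k=7): L=93 R=129
Round 5 (k=4): L=129 R=86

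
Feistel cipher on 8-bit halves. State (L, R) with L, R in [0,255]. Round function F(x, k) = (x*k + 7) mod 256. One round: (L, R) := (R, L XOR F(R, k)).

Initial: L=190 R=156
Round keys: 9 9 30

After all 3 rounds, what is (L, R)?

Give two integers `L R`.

Round 1 (k=9): L=156 R=61
Round 2 (k=9): L=61 R=176
Round 3 (k=30): L=176 R=154

Answer: 176 154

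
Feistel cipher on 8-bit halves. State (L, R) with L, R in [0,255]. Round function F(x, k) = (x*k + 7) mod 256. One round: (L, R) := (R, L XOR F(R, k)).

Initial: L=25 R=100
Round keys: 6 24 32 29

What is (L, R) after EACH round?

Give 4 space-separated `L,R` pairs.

Answer: 100,70 70,243 243,33 33,55

Derivation:
Round 1 (k=6): L=100 R=70
Round 2 (k=24): L=70 R=243
Round 3 (k=32): L=243 R=33
Round 4 (k=29): L=33 R=55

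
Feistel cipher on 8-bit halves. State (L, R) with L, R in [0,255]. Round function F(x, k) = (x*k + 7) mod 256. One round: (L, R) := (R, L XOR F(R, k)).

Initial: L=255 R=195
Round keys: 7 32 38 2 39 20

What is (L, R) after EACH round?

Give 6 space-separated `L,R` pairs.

Round 1 (k=7): L=195 R=163
Round 2 (k=32): L=163 R=164
Round 3 (k=38): L=164 R=252
Round 4 (k=2): L=252 R=91
Round 5 (k=39): L=91 R=24
Round 6 (k=20): L=24 R=188

Answer: 195,163 163,164 164,252 252,91 91,24 24,188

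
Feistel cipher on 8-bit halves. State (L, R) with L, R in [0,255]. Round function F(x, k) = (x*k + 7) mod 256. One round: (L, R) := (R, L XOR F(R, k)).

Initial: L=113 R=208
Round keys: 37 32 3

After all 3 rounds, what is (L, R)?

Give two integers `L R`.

Answer: 23 42

Derivation:
Round 1 (k=37): L=208 R=102
Round 2 (k=32): L=102 R=23
Round 3 (k=3): L=23 R=42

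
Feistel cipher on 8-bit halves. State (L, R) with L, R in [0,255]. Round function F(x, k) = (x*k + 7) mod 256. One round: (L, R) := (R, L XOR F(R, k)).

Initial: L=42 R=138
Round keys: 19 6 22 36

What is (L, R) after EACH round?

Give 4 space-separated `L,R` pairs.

Round 1 (k=19): L=138 R=111
Round 2 (k=6): L=111 R=43
Round 3 (k=22): L=43 R=214
Round 4 (k=36): L=214 R=52

Answer: 138,111 111,43 43,214 214,52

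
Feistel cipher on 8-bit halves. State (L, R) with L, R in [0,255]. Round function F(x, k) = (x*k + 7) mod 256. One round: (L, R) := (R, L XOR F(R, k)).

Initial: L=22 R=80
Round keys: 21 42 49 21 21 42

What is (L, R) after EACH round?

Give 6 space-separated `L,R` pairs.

Round 1 (k=21): L=80 R=129
Round 2 (k=42): L=129 R=97
Round 3 (k=49): L=97 R=25
Round 4 (k=21): L=25 R=117
Round 5 (k=21): L=117 R=185
Round 6 (k=42): L=185 R=20

Answer: 80,129 129,97 97,25 25,117 117,185 185,20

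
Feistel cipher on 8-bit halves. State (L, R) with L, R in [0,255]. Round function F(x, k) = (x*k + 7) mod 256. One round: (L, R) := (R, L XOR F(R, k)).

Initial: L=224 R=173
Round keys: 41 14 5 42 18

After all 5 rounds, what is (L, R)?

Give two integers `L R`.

Answer: 75 32

Derivation:
Round 1 (k=41): L=173 R=92
Round 2 (k=14): L=92 R=162
Round 3 (k=5): L=162 R=109
Round 4 (k=42): L=109 R=75
Round 5 (k=18): L=75 R=32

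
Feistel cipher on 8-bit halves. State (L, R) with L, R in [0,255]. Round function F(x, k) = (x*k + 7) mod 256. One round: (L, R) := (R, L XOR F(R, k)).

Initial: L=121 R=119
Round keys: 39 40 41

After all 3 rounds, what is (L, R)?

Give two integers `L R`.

Round 1 (k=39): L=119 R=81
Round 2 (k=40): L=81 R=216
Round 3 (k=41): L=216 R=206

Answer: 216 206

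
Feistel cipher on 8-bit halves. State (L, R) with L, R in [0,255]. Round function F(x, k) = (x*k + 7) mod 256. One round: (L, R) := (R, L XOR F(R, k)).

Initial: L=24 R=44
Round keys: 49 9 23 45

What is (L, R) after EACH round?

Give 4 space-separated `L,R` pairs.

Round 1 (k=49): L=44 R=107
Round 2 (k=9): L=107 R=230
Round 3 (k=23): L=230 R=218
Round 4 (k=45): L=218 R=191

Answer: 44,107 107,230 230,218 218,191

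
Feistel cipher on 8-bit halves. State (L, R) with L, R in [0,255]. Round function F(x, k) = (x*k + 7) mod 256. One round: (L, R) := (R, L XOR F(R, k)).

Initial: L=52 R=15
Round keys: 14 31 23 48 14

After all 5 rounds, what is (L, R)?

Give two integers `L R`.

Round 1 (k=14): L=15 R=237
Round 2 (k=31): L=237 R=181
Round 3 (k=23): L=181 R=167
Round 4 (k=48): L=167 R=226
Round 5 (k=14): L=226 R=196

Answer: 226 196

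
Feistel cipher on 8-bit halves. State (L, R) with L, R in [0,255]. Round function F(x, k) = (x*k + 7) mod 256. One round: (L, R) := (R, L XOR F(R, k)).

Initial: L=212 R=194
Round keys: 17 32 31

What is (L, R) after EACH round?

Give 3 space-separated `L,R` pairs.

Answer: 194,61 61,101 101,127

Derivation:
Round 1 (k=17): L=194 R=61
Round 2 (k=32): L=61 R=101
Round 3 (k=31): L=101 R=127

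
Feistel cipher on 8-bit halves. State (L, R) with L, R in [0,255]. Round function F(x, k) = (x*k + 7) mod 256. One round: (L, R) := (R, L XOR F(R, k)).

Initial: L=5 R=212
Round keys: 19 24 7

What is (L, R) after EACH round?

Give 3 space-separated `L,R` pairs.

Round 1 (k=19): L=212 R=198
Round 2 (k=24): L=198 R=67
Round 3 (k=7): L=67 R=26

Answer: 212,198 198,67 67,26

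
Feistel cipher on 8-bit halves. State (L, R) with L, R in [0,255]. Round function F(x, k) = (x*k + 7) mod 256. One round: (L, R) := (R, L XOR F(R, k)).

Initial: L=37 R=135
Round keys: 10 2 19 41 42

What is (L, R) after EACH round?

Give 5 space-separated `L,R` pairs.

Answer: 135,104 104,80 80,159 159,46 46,12

Derivation:
Round 1 (k=10): L=135 R=104
Round 2 (k=2): L=104 R=80
Round 3 (k=19): L=80 R=159
Round 4 (k=41): L=159 R=46
Round 5 (k=42): L=46 R=12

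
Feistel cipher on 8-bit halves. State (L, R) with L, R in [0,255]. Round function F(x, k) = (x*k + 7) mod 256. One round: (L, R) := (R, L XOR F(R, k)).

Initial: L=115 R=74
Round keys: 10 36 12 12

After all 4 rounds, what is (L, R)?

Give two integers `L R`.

Answer: 187 230

Derivation:
Round 1 (k=10): L=74 R=152
Round 2 (k=36): L=152 R=45
Round 3 (k=12): L=45 R=187
Round 4 (k=12): L=187 R=230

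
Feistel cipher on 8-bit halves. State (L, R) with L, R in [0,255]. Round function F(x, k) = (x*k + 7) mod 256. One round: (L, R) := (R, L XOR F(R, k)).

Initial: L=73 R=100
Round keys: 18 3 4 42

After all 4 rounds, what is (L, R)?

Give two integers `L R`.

Answer: 189 180

Derivation:
Round 1 (k=18): L=100 R=70
Round 2 (k=3): L=70 R=189
Round 3 (k=4): L=189 R=189
Round 4 (k=42): L=189 R=180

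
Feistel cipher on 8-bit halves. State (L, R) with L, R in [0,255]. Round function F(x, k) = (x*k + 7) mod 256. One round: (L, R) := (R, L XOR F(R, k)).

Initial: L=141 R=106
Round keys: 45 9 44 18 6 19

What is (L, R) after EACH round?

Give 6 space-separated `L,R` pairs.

Answer: 106,36 36,33 33,151 151,132 132,136 136,155

Derivation:
Round 1 (k=45): L=106 R=36
Round 2 (k=9): L=36 R=33
Round 3 (k=44): L=33 R=151
Round 4 (k=18): L=151 R=132
Round 5 (k=6): L=132 R=136
Round 6 (k=19): L=136 R=155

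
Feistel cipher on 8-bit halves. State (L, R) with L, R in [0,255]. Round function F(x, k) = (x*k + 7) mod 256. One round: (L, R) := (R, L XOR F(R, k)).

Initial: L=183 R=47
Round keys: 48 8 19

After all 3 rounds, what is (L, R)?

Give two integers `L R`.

Answer: 40 159

Derivation:
Round 1 (k=48): L=47 R=96
Round 2 (k=8): L=96 R=40
Round 3 (k=19): L=40 R=159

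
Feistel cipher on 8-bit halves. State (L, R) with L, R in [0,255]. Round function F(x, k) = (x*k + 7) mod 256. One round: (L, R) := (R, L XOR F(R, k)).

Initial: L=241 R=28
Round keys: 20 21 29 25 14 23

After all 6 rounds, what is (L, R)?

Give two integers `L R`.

Answer: 173 154

Derivation:
Round 1 (k=20): L=28 R=198
Round 2 (k=21): L=198 R=89
Round 3 (k=29): L=89 R=218
Round 4 (k=25): L=218 R=8
Round 5 (k=14): L=8 R=173
Round 6 (k=23): L=173 R=154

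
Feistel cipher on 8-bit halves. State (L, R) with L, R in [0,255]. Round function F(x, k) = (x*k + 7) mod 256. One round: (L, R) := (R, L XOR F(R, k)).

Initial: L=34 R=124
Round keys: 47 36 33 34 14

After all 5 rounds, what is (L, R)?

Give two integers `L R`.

Answer: 98 20

Derivation:
Round 1 (k=47): L=124 R=233
Round 2 (k=36): L=233 R=183
Round 3 (k=33): L=183 R=119
Round 4 (k=34): L=119 R=98
Round 5 (k=14): L=98 R=20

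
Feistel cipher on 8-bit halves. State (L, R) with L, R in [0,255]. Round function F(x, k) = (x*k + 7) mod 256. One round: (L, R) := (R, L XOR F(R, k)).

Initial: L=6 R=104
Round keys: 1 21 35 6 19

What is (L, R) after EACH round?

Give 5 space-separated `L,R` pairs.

Round 1 (k=1): L=104 R=105
Round 2 (k=21): L=105 R=204
Round 3 (k=35): L=204 R=130
Round 4 (k=6): L=130 R=223
Round 5 (k=19): L=223 R=22

Answer: 104,105 105,204 204,130 130,223 223,22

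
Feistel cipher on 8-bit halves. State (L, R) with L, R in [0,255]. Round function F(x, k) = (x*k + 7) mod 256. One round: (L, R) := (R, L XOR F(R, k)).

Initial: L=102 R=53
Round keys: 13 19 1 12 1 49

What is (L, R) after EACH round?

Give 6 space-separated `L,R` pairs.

Round 1 (k=13): L=53 R=222
Round 2 (k=19): L=222 R=180
Round 3 (k=1): L=180 R=101
Round 4 (k=12): L=101 R=119
Round 5 (k=1): L=119 R=27
Round 6 (k=49): L=27 R=69

Answer: 53,222 222,180 180,101 101,119 119,27 27,69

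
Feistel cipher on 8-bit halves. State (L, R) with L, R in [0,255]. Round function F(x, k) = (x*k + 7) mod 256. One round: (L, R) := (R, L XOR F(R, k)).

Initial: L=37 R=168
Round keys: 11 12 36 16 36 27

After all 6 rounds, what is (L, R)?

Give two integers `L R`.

Round 1 (k=11): L=168 R=26
Round 2 (k=12): L=26 R=151
Round 3 (k=36): L=151 R=89
Round 4 (k=16): L=89 R=0
Round 5 (k=36): L=0 R=94
Round 6 (k=27): L=94 R=241

Answer: 94 241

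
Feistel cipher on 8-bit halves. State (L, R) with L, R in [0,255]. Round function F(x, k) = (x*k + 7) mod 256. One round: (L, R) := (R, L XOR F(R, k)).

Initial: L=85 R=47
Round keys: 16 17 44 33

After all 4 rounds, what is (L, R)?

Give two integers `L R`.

Answer: 45 50

Derivation:
Round 1 (k=16): L=47 R=162
Round 2 (k=17): L=162 R=230
Round 3 (k=44): L=230 R=45
Round 4 (k=33): L=45 R=50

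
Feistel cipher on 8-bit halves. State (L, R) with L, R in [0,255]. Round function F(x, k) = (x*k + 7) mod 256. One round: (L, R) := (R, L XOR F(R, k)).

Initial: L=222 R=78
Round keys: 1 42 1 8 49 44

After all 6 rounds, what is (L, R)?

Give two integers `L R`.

Round 1 (k=1): L=78 R=139
Round 2 (k=42): L=139 R=155
Round 3 (k=1): L=155 R=41
Round 4 (k=8): L=41 R=212
Round 5 (k=49): L=212 R=178
Round 6 (k=44): L=178 R=75

Answer: 178 75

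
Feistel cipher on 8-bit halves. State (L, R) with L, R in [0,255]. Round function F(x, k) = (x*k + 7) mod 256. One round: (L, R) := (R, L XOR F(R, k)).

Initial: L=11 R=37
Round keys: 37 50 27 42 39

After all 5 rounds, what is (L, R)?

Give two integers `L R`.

Round 1 (k=37): L=37 R=107
Round 2 (k=50): L=107 R=200
Round 3 (k=27): L=200 R=116
Round 4 (k=42): L=116 R=199
Round 5 (k=39): L=199 R=44

Answer: 199 44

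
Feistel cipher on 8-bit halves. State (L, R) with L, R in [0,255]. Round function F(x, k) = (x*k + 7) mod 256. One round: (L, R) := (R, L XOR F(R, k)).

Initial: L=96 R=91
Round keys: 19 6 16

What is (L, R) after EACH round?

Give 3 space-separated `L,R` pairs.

Round 1 (k=19): L=91 R=168
Round 2 (k=6): L=168 R=172
Round 3 (k=16): L=172 R=111

Answer: 91,168 168,172 172,111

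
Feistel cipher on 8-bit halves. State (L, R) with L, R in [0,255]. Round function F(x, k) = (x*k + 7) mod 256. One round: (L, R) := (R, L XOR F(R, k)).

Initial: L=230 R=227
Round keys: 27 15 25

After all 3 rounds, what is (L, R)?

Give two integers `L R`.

Round 1 (k=27): L=227 R=30
Round 2 (k=15): L=30 R=42
Round 3 (k=25): L=42 R=63

Answer: 42 63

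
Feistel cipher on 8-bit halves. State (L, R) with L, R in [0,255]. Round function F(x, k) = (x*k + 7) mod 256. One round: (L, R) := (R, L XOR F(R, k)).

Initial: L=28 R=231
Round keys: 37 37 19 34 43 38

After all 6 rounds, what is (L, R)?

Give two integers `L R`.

Round 1 (k=37): L=231 R=118
Round 2 (k=37): L=118 R=242
Round 3 (k=19): L=242 R=139
Round 4 (k=34): L=139 R=143
Round 5 (k=43): L=143 R=135
Round 6 (k=38): L=135 R=158

Answer: 135 158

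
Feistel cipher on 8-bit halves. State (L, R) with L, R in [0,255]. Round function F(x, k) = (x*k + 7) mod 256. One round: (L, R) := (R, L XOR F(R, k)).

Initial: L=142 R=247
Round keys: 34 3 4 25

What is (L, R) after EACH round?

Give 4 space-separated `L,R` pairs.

Round 1 (k=34): L=247 R=91
Round 2 (k=3): L=91 R=239
Round 3 (k=4): L=239 R=152
Round 4 (k=25): L=152 R=48

Answer: 247,91 91,239 239,152 152,48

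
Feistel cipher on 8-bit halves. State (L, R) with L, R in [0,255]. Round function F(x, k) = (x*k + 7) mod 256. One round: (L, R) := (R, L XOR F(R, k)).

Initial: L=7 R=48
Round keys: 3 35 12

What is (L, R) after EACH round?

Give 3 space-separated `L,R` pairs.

Answer: 48,144 144,135 135,203

Derivation:
Round 1 (k=3): L=48 R=144
Round 2 (k=35): L=144 R=135
Round 3 (k=12): L=135 R=203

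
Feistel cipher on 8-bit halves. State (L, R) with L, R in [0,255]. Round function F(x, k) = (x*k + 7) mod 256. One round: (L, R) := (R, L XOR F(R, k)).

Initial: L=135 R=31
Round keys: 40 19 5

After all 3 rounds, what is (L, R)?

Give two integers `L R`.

Answer: 144 143

Derivation:
Round 1 (k=40): L=31 R=88
Round 2 (k=19): L=88 R=144
Round 3 (k=5): L=144 R=143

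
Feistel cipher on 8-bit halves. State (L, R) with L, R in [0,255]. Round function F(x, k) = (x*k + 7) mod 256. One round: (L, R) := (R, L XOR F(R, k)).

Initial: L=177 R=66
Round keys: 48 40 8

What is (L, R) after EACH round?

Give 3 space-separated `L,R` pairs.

Answer: 66,214 214,53 53,121

Derivation:
Round 1 (k=48): L=66 R=214
Round 2 (k=40): L=214 R=53
Round 3 (k=8): L=53 R=121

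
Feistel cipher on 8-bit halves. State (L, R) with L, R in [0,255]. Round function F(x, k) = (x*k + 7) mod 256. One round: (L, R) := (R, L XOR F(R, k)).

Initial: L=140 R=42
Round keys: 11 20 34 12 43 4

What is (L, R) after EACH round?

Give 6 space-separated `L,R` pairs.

Round 1 (k=11): L=42 R=89
Round 2 (k=20): L=89 R=209
Round 3 (k=34): L=209 R=144
Round 4 (k=12): L=144 R=22
Round 5 (k=43): L=22 R=41
Round 6 (k=4): L=41 R=189

Answer: 42,89 89,209 209,144 144,22 22,41 41,189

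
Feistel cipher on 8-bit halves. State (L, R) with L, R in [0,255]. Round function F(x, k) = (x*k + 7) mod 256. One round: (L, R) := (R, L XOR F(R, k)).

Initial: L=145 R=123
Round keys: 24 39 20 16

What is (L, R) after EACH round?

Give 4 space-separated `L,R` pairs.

Answer: 123,30 30,226 226,177 177,245

Derivation:
Round 1 (k=24): L=123 R=30
Round 2 (k=39): L=30 R=226
Round 3 (k=20): L=226 R=177
Round 4 (k=16): L=177 R=245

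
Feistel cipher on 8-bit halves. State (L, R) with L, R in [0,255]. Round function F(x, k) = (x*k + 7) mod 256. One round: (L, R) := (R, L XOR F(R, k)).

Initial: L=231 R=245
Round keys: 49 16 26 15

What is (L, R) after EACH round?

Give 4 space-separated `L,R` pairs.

Answer: 245,11 11,66 66,176 176,21

Derivation:
Round 1 (k=49): L=245 R=11
Round 2 (k=16): L=11 R=66
Round 3 (k=26): L=66 R=176
Round 4 (k=15): L=176 R=21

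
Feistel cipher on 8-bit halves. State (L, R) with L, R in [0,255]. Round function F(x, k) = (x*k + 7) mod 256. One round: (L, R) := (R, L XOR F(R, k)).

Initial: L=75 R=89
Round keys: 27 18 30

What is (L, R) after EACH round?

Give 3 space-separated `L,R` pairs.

Answer: 89,33 33,0 0,38

Derivation:
Round 1 (k=27): L=89 R=33
Round 2 (k=18): L=33 R=0
Round 3 (k=30): L=0 R=38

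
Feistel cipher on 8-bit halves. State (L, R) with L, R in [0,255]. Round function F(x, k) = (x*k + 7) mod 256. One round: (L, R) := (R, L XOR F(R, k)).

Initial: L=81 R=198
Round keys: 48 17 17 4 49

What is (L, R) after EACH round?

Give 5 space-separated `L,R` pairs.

Answer: 198,118 118,27 27,164 164,140 140,119

Derivation:
Round 1 (k=48): L=198 R=118
Round 2 (k=17): L=118 R=27
Round 3 (k=17): L=27 R=164
Round 4 (k=4): L=164 R=140
Round 5 (k=49): L=140 R=119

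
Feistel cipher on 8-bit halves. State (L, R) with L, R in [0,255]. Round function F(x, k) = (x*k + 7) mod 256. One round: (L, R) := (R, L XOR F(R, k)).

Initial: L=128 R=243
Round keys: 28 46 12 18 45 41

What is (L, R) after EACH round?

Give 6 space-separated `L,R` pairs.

Answer: 243,27 27,18 18,196 196,221 221,36 36,22

Derivation:
Round 1 (k=28): L=243 R=27
Round 2 (k=46): L=27 R=18
Round 3 (k=12): L=18 R=196
Round 4 (k=18): L=196 R=221
Round 5 (k=45): L=221 R=36
Round 6 (k=41): L=36 R=22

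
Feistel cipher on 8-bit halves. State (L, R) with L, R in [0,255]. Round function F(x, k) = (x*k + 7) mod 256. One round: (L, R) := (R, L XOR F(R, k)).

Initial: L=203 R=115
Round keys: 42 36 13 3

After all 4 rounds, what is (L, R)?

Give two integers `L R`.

Round 1 (k=42): L=115 R=46
Round 2 (k=36): L=46 R=12
Round 3 (k=13): L=12 R=141
Round 4 (k=3): L=141 R=162

Answer: 141 162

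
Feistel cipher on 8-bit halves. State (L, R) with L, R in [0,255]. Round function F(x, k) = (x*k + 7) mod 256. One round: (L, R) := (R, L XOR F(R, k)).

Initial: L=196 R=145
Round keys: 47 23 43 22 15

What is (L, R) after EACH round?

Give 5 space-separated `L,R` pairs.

Round 1 (k=47): L=145 R=98
Round 2 (k=23): L=98 R=68
Round 3 (k=43): L=68 R=17
Round 4 (k=22): L=17 R=57
Round 5 (k=15): L=57 R=79

Answer: 145,98 98,68 68,17 17,57 57,79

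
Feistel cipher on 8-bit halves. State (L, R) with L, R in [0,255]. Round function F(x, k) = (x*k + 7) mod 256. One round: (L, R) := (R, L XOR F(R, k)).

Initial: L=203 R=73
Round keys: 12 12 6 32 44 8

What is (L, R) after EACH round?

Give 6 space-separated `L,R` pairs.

Round 1 (k=12): L=73 R=184
Round 2 (k=12): L=184 R=238
Round 3 (k=6): L=238 R=35
Round 4 (k=32): L=35 R=137
Round 5 (k=44): L=137 R=176
Round 6 (k=8): L=176 R=14

Answer: 73,184 184,238 238,35 35,137 137,176 176,14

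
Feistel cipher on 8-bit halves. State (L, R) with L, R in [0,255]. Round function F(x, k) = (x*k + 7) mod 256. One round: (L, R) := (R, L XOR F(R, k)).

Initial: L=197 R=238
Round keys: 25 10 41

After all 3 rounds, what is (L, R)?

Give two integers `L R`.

Round 1 (k=25): L=238 R=128
Round 2 (k=10): L=128 R=233
Round 3 (k=41): L=233 R=216

Answer: 233 216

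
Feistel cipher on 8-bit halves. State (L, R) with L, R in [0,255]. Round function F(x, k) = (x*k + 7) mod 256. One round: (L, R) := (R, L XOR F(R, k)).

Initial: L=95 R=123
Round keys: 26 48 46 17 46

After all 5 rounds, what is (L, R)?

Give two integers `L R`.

Answer: 176 114

Derivation:
Round 1 (k=26): L=123 R=218
Round 2 (k=48): L=218 R=156
Round 3 (k=46): L=156 R=213
Round 4 (k=17): L=213 R=176
Round 5 (k=46): L=176 R=114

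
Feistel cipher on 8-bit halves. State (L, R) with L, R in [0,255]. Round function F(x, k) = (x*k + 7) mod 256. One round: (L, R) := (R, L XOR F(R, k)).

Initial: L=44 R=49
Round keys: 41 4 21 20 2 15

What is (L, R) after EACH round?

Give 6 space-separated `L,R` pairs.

Round 1 (k=41): L=49 R=204
Round 2 (k=4): L=204 R=6
Round 3 (k=21): L=6 R=73
Round 4 (k=20): L=73 R=189
Round 5 (k=2): L=189 R=200
Round 6 (k=15): L=200 R=2

Answer: 49,204 204,6 6,73 73,189 189,200 200,2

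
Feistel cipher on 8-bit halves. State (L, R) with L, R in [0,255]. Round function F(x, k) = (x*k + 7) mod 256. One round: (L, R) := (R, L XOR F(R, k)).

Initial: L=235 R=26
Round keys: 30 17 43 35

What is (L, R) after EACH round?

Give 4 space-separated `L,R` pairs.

Answer: 26,248 248,101 101,6 6,188

Derivation:
Round 1 (k=30): L=26 R=248
Round 2 (k=17): L=248 R=101
Round 3 (k=43): L=101 R=6
Round 4 (k=35): L=6 R=188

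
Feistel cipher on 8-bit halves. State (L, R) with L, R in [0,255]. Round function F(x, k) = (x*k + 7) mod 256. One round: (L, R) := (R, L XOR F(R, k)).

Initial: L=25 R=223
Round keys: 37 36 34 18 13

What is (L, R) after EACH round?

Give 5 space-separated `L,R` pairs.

Round 1 (k=37): L=223 R=91
Round 2 (k=36): L=91 R=12
Round 3 (k=34): L=12 R=196
Round 4 (k=18): L=196 R=195
Round 5 (k=13): L=195 R=42

Answer: 223,91 91,12 12,196 196,195 195,42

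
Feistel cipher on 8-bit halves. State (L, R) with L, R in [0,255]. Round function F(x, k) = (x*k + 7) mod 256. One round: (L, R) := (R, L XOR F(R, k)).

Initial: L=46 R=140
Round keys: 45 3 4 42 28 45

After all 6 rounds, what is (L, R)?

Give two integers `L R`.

Round 1 (k=45): L=140 R=141
Round 2 (k=3): L=141 R=34
Round 3 (k=4): L=34 R=2
Round 4 (k=42): L=2 R=121
Round 5 (k=28): L=121 R=65
Round 6 (k=45): L=65 R=13

Answer: 65 13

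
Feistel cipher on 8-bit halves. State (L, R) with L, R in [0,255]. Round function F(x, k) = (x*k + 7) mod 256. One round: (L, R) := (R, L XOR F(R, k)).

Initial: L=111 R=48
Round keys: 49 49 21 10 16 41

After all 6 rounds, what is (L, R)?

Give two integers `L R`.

Round 1 (k=49): L=48 R=88
Round 2 (k=49): L=88 R=239
Round 3 (k=21): L=239 R=250
Round 4 (k=10): L=250 R=36
Round 5 (k=16): L=36 R=189
Round 6 (k=41): L=189 R=104

Answer: 189 104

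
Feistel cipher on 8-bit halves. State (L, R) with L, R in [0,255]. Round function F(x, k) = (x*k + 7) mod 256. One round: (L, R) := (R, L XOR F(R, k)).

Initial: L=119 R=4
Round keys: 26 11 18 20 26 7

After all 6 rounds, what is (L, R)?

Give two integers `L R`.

Answer: 146 165

Derivation:
Round 1 (k=26): L=4 R=24
Round 2 (k=11): L=24 R=11
Round 3 (k=18): L=11 R=213
Round 4 (k=20): L=213 R=160
Round 5 (k=26): L=160 R=146
Round 6 (k=7): L=146 R=165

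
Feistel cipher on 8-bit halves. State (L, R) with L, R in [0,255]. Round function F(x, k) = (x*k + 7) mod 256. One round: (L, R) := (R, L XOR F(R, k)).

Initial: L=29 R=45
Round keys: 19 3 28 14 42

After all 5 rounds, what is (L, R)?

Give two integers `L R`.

Round 1 (k=19): L=45 R=67
Round 2 (k=3): L=67 R=253
Round 3 (k=28): L=253 R=240
Round 4 (k=14): L=240 R=218
Round 5 (k=42): L=218 R=59

Answer: 218 59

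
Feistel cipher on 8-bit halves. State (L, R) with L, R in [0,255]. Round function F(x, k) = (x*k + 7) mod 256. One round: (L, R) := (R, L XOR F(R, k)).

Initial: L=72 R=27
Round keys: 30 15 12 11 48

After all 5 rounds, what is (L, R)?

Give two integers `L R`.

Round 1 (k=30): L=27 R=121
Round 2 (k=15): L=121 R=5
Round 3 (k=12): L=5 R=58
Round 4 (k=11): L=58 R=128
Round 5 (k=48): L=128 R=61

Answer: 128 61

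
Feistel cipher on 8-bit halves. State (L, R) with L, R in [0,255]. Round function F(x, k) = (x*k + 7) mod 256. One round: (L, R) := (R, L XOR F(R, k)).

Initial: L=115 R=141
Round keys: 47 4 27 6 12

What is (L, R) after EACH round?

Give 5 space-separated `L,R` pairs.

Answer: 141,153 153,230 230,208 208,1 1,195

Derivation:
Round 1 (k=47): L=141 R=153
Round 2 (k=4): L=153 R=230
Round 3 (k=27): L=230 R=208
Round 4 (k=6): L=208 R=1
Round 5 (k=12): L=1 R=195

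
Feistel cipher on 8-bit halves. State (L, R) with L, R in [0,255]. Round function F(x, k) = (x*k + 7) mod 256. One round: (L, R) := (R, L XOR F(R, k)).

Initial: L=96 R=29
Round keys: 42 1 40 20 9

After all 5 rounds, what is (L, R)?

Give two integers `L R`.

Answer: 82 79

Derivation:
Round 1 (k=42): L=29 R=169
Round 2 (k=1): L=169 R=173
Round 3 (k=40): L=173 R=166
Round 4 (k=20): L=166 R=82
Round 5 (k=9): L=82 R=79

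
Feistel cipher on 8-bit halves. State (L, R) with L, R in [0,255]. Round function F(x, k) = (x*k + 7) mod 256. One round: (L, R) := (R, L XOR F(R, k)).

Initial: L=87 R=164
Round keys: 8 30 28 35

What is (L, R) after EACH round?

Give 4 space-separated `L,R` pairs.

Round 1 (k=8): L=164 R=112
Round 2 (k=30): L=112 R=131
Round 3 (k=28): L=131 R=43
Round 4 (k=35): L=43 R=107

Answer: 164,112 112,131 131,43 43,107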